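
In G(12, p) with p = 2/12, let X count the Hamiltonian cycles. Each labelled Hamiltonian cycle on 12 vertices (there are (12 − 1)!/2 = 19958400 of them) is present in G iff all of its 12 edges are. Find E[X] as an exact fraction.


K_12 has (12 − 1)!/2 = 19958400 labelled Hamiltonian cycles.
For each such Hamiltonian cycle H, let X_H = 1 if all 12 edges of H are present in G. Then P[X_H = 1] = p^{12} = (1/6)^{12} = 1/2176782336.
Summing the indicators: E[X] = Σ_H E[X_H] = 19958400 · p^{12} = 19958400 · 1/2176782336 = 1925/209952.
Numerically: E[X] ≈ 0.0091688.

E[X] = 19958400 · (1/6)^{12} = 1925/209952 ≈ 0.0091688.


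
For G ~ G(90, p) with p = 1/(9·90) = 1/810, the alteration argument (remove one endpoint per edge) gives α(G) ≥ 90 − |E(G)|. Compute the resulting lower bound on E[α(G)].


E[|E(G)|] = C(90, 2)·p = 4005 · (1/810) = 89/18.
E[α(G)] ≥ n − E[|E(G)|] = 90 − 89/18 = 1531/18.
Numerically: ≈ 85.055556.
(This is only a lower bound; the true E[α(G)] may be larger.)

E[α(G)] ≥ 1531/18 ≈ 85.055556.


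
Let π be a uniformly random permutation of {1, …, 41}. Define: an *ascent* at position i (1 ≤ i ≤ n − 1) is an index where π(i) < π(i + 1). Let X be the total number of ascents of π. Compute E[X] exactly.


Write X = Σ X_I over i = 1, …, 40, with X_I the indicator of one ascent.
There are 40 indicators.
For each fixed i, the pair (π(i), π(i+1)) is a uniformly random ordered pair of distinct values from {1, …, 41}; by symmetry P[π(i) < π(i+1)] = 1/2.
By linearity: E[X] = 40 · (1/2) = (41 − 1) · (1/2) = 20 ≈ 20.000.

E[X] = 20 = 20.000.


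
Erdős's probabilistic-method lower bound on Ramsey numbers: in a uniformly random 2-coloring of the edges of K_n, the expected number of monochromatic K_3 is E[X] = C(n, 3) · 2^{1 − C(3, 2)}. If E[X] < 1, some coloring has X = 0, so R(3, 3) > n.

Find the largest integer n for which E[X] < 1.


We need C(n, 3) · 2^{1 − 3} < 1, i.e. C(n, 3) < 2^{3 − 1} = 4.
Check values of n near the boundary:
  n = 3: C(3, 3) = 1; 1 < 4? YES
  n = 4: C(4, 3) = 4; 4 < 4? NO
  n = 5: C(5, 3) = 10; 10 < 4? NO
  n = 6: C(6, 3) = 20; 20 < 4? NO
The largest n with C(n, 3) < 4 is n = 3 (where E[X] = 1/4 ≈ 0.2500). Hence R(3, 3) > 3, i.e. R(3, 3) ≥ 4.

Largest n = 3; hence R(3, 3) > 3.


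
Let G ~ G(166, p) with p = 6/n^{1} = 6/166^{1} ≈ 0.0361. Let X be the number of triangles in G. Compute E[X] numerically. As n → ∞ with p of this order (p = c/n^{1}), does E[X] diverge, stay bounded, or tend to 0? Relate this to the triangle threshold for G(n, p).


Number of potential triangles: C(166, 3) = 748660.
Each occurs with probability p³ ≈ (0.0361)³ ≈ 4.72204e-05.
By linearity: E[X] = C(166, 3)·p³ ≈ 748660 · 4.72204e-05 ≈ 35.352.
Here α = 1, so p = 6/n is exactly at the triangle threshold p ~ 1/n. Asymptotically E[X] → c³/6 = 6³/6 = 36 ≈ 36.000, a bounded constant. In this regime the triangle count is asymptotically Poisson(c³/6).

E[X] ≈ 35.352; in regime p = Θ(1/n^{1}) E[X] stays bounded (at the triangle threshold p ~ 1/n).


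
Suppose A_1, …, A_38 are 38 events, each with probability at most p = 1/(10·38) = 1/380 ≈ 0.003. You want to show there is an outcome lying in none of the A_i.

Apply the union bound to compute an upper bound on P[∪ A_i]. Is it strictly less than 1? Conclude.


Union bound: P[∪_{i=1}^{38} A_i] ≤ Σ_i P[A_i] ≤ 38·p = 38·(1/380) = 1/10.
Numerically: 1/10 ≈ 0.100.
Is 1/10 < 1? YES.
Since P[∪ A_i] ≤ 1/10 < 1, the complement has P[∩ A_i^c] ≥ 1 − 1/10 = 9/10 > 0, so some outcome avoids every A_i.

38·p = 1/10 ≈ 0.100; existence CERTIFIED by the union bound.


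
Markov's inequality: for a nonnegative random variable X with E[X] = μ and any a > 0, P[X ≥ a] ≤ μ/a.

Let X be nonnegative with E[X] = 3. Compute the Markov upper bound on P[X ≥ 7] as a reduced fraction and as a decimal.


μ = E[X] = 3, a = 7.
Markov: P[X ≥ 7] ≤ μ/a = (3)/7 = 3/7.
Numerically: ≈ 0.429.
(Since a = 7 > μ = 3.000, the bound 3/7 is < 1 and informative.)

P[X ≥ 7] ≤ 3/7 ≈ 0.429.


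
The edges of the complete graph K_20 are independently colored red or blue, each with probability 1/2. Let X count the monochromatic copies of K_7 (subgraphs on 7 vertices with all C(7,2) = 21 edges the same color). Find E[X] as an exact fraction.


Let X = Σ_S X_S over the C(20, 7) = 77520 subsets S of size 7, where X_S = 1 if the K_7 on S is monochromatic.
For a fixed S, the K_7 on S has C(7, 2) = 21 edges. P[all 21 edges red] = (1/2)^21, and likewise for blue, so P[monochromatic] = 2·(1/2)^21 = 2^{1 − 21} = 1/1048576.
Summing: E[X] = C(20, 7) · 2^{1 − 21} = 77520 · 1/1048576 = 4845/65536.
Numerically: E[X] ≈ 0.074.

E[X] = C(20,7)·2^(1−C(7,2)) = 4845/65536 ≈ 0.074.


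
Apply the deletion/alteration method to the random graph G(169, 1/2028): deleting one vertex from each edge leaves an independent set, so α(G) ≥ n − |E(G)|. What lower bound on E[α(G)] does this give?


E[|E(G)|] = C(169, 2)·p = 14196 · (1/2028) = 7.
E[α(G)] ≥ n − E[|E(G)|] = 169 − 7 = 162.
Numerically: ≈ 162.0000.
(This is only a lower bound; the true E[α(G)] may be larger.)

E[α(G)] ≥ 162 ≈ 162.0000.


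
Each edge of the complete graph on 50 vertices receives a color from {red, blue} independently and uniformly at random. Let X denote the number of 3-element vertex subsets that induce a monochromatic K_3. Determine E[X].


Let X = Σ_S X_S over the C(50, 3) = 19600 subsets S of size 3, where X_S = 1 if the K_3 on S is monochromatic.
For a fixed S, the K_3 on S has C(3, 2) = 3 edges. P[all 3 edges red] = (1/2)^3, and likewise for blue, so P[monochromatic] = 2·(1/2)^3 = 2^{1 − 3} = 1/4.
Summing: E[X] = C(50, 3) · 2^{1 − 3} = 19600 · 1/4 = 4900.
Numerically: E[X] ≈ 4900.000.

E[X] = C(50,3)·2^(1−C(3,2)) = 4900 ≈ 4900.000.


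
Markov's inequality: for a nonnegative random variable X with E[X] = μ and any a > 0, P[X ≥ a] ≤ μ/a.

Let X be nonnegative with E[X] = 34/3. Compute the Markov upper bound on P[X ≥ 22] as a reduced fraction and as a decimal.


μ = E[X] = 34/3, a = 22.
Markov: P[X ≥ 22] ≤ μ/a = (34/3)/22 = 17/33.
Numerically: ≈ 0.51515.
(Since a = 22 > μ = 11.33333, the bound 17/33 is < 1 and informative.)

P[X ≥ 22] ≤ 17/33 ≈ 0.51515.


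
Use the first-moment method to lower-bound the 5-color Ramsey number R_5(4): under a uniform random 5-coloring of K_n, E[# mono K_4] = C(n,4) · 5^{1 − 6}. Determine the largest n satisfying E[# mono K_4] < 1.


We need C(n, 4) · 5^{1 − 6} < 1, i.e. C(n, 4) < 5^{6 − 1} = 3125.
Check values of n near the boundary:
  n = 16: C(16, 4) = 1820; 1820 < 3125? YES
  n = 17: C(17, 4) = 2380; 2380 < 3125? YES
  n = 18: C(18, 4) = 3060; 3060 < 3125? YES
  n = 19: C(19, 4) = 3876; 3876 < 3125? NO
  n = 20: C(20, 4) = 4845; 4845 < 3125? NO
The largest n with C(n, 4) < 3125 is n = 18 (where E[X] = 612/625 ≈ 0.9792). Hence R_5(4) > 18, i.e. R_5(4) ≥ 19.

Largest n = 18; hence R_5(4) > 18.


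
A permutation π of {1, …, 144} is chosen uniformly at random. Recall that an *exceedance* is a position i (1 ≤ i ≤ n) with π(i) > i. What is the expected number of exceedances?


Write X = Σ_{i=1}^{144} X_i, where X_i = 1_{π(i) > i}.
For each fixed i, π(i) is uniform over {1, …, 144} (marginal of a uniform permutation), so P[π(i) > i] = (n − i)/n. Summing: Σ_{i=1}^{144} (n − i)/n = (0 + 1 + … + 143)/144 = 144(144 − 1)/(2·144) = (144 − 1)/2.
Hence E[X] = Σ_{i=1}^{144} (144 − i)/144 = 143/2 ≈ 71.5000.

E[X] = 143/2 = 71.5000.


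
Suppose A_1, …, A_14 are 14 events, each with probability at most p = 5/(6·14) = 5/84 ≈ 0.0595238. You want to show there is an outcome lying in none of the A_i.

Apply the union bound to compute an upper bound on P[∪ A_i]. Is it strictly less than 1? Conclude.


Union bound: P[∪_{i=1}^{14} A_i] ≤ Σ_i P[A_i] ≤ 14·p = 14·(5/84) = 5/6.
Numerically: 5/6 ≈ 0.8333333.
Is 5/6 < 1? YES.
Since P[∪ A_i] ≤ 5/6 < 1, the complement has P[∩ A_i^c] ≥ 1 − 5/6 = 1/6 > 0, so some outcome avoids every A_i.

14·p = 5/6 ≈ 0.8333333; existence CERTIFIED by the union bound.


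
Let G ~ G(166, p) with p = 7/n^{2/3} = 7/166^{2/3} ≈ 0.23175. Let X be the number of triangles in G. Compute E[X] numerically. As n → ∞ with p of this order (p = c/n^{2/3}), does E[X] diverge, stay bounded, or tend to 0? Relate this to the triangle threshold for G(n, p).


Number of potential triangles: C(166, 3) = 748660.
Each occurs with probability p³ ≈ (0.23175)³ ≈ 1.2447380e-02.
By linearity: E[X] = C(166, 3)·p³ ≈ 748660 · 1.2447380e-02 ≈ 9318.85542.
Since α = 2/3 < 1, p = c/n^{2/3} ≫ 1/n is above the triangle threshold p ~ 1/n. Asymptotically E[X] ~ (c³/6)·n^{3(1−α)} = (7³/6)·n^{1} → ∞; triangles are abundant w.h.p.

E[X] ≈ 9318.85542; in regime p = Θ(1/n^{2/3}) E[X] diverges (above the triangle threshold p ~ 1/n).


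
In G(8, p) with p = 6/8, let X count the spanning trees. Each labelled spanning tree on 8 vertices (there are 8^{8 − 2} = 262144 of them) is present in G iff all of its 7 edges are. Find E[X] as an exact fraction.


K_8 has 8^{8 − 2} = 262144 labelled spanning trees.
For each such spanning tree H, let X_H = 1 if all 7 edges of H are present in G. Then P[X_H = 1] = p^{7} = (3/4)^{7} = 2187/16384.
By linearity of expectation: E[X] = Σ_H E[X_H] = 262144 · p^{7} = 262144 · 2187/16384 = 34992.
Numerically: E[X] ≈ 34992.

E[X] = 262144 · (3/4)^{7} = 34992 ≈ 34992.


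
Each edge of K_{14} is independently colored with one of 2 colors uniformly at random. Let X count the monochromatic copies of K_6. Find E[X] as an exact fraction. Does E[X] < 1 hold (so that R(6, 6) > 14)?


E[X] = C(14, 6) · 2^{1 − 15} = 3003 · 2^{−14} = 3003/16384.
As a reduced fraction: E[X] = 3003/16384 ≈ 0.183.
Is E[X] < 1? YES.
Since E[X] < 1, there exists a 2-coloring of K_{14} with no monochromatic K_6; hence R(6, 6) > 14.

E[X] = 3003/16384 ≈ 0.183; E[X] < 1, so R(6, 6) > 14.


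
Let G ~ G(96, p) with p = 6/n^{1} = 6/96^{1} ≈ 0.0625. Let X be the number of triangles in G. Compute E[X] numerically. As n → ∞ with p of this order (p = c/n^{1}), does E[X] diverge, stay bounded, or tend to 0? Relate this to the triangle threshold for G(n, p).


Number of potential triangles: C(96, 3) = 142880.
Each occurs with probability p³ ≈ (0.0625)³ ≈ 2.44141e-04.
By linearity: E[X] = C(96, 3)·p³ ≈ 142880 · 2.44141e-04 ≈ 34.883.
Here α = 1, so p = 6/n is exactly at the triangle threshold p ~ 1/n. Asymptotically E[X] → c³/6 = 6³/6 = 36 ≈ 36.000, a bounded constant. In this regime the triangle count is asymptotically Poisson(c³/6).

E[X] ≈ 34.883; in regime p = Θ(1/n^{1}) E[X] stays bounded (at the triangle threshold p ~ 1/n).


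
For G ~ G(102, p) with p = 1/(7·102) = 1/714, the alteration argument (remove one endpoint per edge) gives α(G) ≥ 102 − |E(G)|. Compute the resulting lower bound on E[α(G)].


E[|E(G)|] = C(102, 2)·p = 5151 · (1/714) = 101/14.
E[α(G)] ≥ n − E[|E(G)|] = 102 − 101/14 = 1327/14.
Numerically: ≈ 94.785714.
(This is only a lower bound; the true E[α(G)] may be larger.)

E[α(G)] ≥ 1327/14 ≈ 94.785714.


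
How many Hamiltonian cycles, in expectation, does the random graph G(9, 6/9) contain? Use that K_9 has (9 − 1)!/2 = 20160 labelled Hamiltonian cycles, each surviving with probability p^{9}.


K_9 has (9 − 1)!/2 = 20160 labelled Hamiltonian cycles.
For each such Hamiltonian cycle H, let X_H = 1 if all 9 edges of H are present in G. Then P[X_H = 1] = p^{9} = (2/3)^{9} = 512/19683.
By linearity of expectation: E[X] = Σ_H E[X_H] = 20160 · p^{9} = 20160 · 512/19683 = 1146880/2187.
Numerically: E[X] ≈ 524.41.

E[X] = 20160 · (2/3)^{9} = 1146880/2187 ≈ 524.41.


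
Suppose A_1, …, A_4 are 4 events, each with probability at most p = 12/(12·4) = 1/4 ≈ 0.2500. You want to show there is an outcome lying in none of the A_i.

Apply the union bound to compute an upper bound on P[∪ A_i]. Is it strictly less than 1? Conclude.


Union bound: P[∪_{i=1}^{4} A_i] ≤ Σ_i P[A_i] ≤ 4·p = 4·(1/4) = 1.
Numerically: 1 ≈ 1.0000.
Is 1 < 1? NO.
Since the bound 1 is ≥ 1, the union bound is uninformative here; it does NOT by itself certify existence.

4·p = 1 ≈ 1.0000; existence NOT certified by the union bound.


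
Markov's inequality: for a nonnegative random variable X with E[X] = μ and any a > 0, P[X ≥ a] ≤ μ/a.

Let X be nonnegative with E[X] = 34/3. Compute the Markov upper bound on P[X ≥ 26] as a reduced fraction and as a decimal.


μ = E[X] = 34/3, a = 26.
Markov: P[X ≥ 26] ≤ μ/a = (34/3)/26 = 17/39.
Numerically: ≈ 0.4359.
(Since a = 26 > μ = 11.3333, the bound 17/39 is < 1 and informative.)

P[X ≥ 26] ≤ 17/39 ≈ 0.4359.


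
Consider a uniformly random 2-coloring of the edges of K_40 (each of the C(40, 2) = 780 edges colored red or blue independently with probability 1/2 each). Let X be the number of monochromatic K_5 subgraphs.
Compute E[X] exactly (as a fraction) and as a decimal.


Let X = Σ_S X_S over the C(40, 5) = 658008 subsets S of size 5, where X_S = 1 if the K_5 on S is monochromatic.
For a fixed S, the K_5 on S has C(5, 2) = 10 edges. P[all 10 edges red] = (1/2)^10, and likewise for blue, so P[monochromatic] = 2·(1/2)^10 = 2^{1 − 10} = 1/512.
By linearity of expectation: E[X] = C(40, 5) · 2^{1 − 10} = 658008 · 1/512 = 82251/64.
Numerically: E[X] ≈ 1285.17188.

E[X] = C(40,5)·2^(1−C(5,2)) = 82251/64 ≈ 1285.17188.


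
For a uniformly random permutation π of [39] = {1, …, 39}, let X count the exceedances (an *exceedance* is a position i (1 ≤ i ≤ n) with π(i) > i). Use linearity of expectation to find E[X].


Write X = Σ_{i=1}^{39} X_i, where X_i = 1_{π(i) > i}.
For each fixed i, π(i) is uniform over {1, …, 39} (marginal of a uniform permutation), so P[π(i) > i] = (n − i)/n. Summing: Σ_{i=1}^{39} (n − i)/n = (0 + 1 + … + 38)/39 = 39(39 − 1)/(2·39) = (39 − 1)/2.
Hence E[X] = Σ_{i=1}^{39} (39 − i)/39 = 19 ≈ 19.000.

E[X] = 19 = 19.000.


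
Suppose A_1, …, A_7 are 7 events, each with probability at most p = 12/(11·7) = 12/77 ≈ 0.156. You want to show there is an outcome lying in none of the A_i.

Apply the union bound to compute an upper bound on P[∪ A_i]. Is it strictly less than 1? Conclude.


Union bound: P[∪_{i=1}^{7} A_i] ≤ Σ_i P[A_i] ≤ 7·p = 7·(12/77) = 12/11.
Numerically: 12/11 ≈ 1.091.
Is 12/11 < 1? NO.
Since the bound 12/11 is ≥ 1, the union bound is uninformative here; it does NOT by itself certify existence.

7·p = 12/11 ≈ 1.091; existence NOT certified by the union bound.


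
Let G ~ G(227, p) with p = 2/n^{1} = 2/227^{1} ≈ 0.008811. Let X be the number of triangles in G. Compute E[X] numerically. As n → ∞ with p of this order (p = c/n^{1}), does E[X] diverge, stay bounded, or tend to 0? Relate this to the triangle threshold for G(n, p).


Number of potential triangles: C(227, 3) = 1923825.
Each occurs with probability p³ ≈ (0.008811)³ ≈ 6.839312e-07.
By linearity: E[X] = C(227, 3)·p³ ≈ 1923825 · 6.839312e-07 ≈ 1.3158.
Here α = 1, so p = 2/n is exactly at the triangle threshold p ~ 1/n. Asymptotically E[X] → c³/6 = 2³/6 = 4/3 ≈ 1.3333, a bounded constant. In this regime the triangle count is asymptotically Poisson(c³/6).

E[X] ≈ 1.3158; in regime p = Θ(1/n^{1}) E[X] stays bounded (at the triangle threshold p ~ 1/n).


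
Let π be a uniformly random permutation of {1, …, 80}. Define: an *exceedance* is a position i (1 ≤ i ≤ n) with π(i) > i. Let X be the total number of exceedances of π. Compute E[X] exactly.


Write X = Σ_{i=1}^{80} X_i, where X_i = 1_{π(i) > i}.
For each fixed i, π(i) is uniform over {1, …, 80} (marginal of a uniform permutation), so P[π(i) > i] = (n − i)/n. Summing: Σ_{i=1}^{80} (n − i)/n = (0 + 1 + … + 79)/80 = 80(80 − 1)/(2·80) = (80 − 1)/2.
Hence E[X] = Σ_{i=1}^{80} (80 − i)/80 = 79/2 ≈ 39.500.

E[X] = 79/2 = 39.500.


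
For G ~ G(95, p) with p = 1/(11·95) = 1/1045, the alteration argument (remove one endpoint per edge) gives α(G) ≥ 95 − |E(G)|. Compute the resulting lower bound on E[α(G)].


E[|E(G)|] = C(95, 2)·p = 4465 · (1/1045) = 47/11.
E[α(G)] ≥ n − E[|E(G)|] = 95 − 47/11 = 998/11.
Numerically: ≈ 90.7273.
(This is only a lower bound; the true E[α(G)] may be larger.)

E[α(G)] ≥ 998/11 ≈ 90.7273.


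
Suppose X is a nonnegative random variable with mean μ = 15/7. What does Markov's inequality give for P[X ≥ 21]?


μ = E[X] = 15/7, a = 21.
Markov: P[X ≥ 21] ≤ μ/a = (15/7)/21 = 5/49.
Numerically: ≈ 0.102041.
(Since a = 21 > μ = 2.142857, the bound 5/49 is < 1 and informative.)

P[X ≥ 21] ≤ 5/49 ≈ 0.102041.


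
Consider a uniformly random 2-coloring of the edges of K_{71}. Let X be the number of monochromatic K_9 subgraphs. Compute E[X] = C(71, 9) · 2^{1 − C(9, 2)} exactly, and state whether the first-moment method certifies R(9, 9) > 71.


E[X] = C(71, 9) · 2^{1 − 36} = 74473879480 · 2^{−35} = 74473879480/34359738368.
As a reduced fraction: E[X] = 9309234935/4294967296 ≈ 2.167.
Is E[X] < 1? NO.
Since E[X] ≥ 1, the first-moment bound is inconclusive at n = 71; it does NOT by itself certify R(9, 9) > 71.

E[X] = 9309234935/4294967296 ≈ 2.167; E[X] ≥ 1; first-moment method inconclusive here.


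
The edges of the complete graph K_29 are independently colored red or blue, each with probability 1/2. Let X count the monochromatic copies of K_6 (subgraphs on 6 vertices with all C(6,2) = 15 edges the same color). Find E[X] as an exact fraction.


Let X = Σ_S X_S over the C(29, 6) = 475020 subsets S of size 6, where X_S = 1 if the K_6 on S is monochromatic.
For a fixed S, the K_6 on S has C(6, 2) = 15 edges. P[all 15 edges red] = (1/2)^15, and likewise for blue, so P[monochromatic] = 2·(1/2)^15 = 2^{1 − 15} = 1/16384.
By linearity: E[X] = C(29, 6) · 2^{1 − 15} = 475020 · 1/16384 = 118755/4096.
Numerically: E[X] ≈ 28.992920.

E[X] = C(29,6)·2^(1−C(6,2)) = 118755/4096 ≈ 28.992920.


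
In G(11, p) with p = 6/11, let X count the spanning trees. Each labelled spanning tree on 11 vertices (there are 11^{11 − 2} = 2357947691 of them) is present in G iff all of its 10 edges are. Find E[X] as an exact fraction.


K_11 has 11^{11 − 2} = 2357947691 labelled spanning trees.
For each such spanning tree H, let X_H = 1 if all 10 edges of H are present in G. Then P[X_H = 1] = p^{10} = (6/11)^{10} = 60466176/25937424601.
By linearity of expectation: E[X] = Σ_H E[X_H] = 2357947691 · p^{10} = 2357947691 · 60466176/25937424601 = 60466176/11.
Numerically: E[X] ≈ 5.497e+06.

E[X] = 2357947691 · (6/11)^{10} = 60466176/11 ≈ 5.497e+06.


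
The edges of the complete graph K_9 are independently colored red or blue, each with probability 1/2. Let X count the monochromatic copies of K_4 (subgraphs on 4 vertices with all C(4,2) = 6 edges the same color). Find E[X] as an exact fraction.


Let X = Σ_S X_S over the C(9, 4) = 126 subsets S of size 4, where X_S = 1 if the K_4 on S is monochromatic.
For a fixed S, the K_4 on S has C(4, 2) = 6 edges. P[all 6 edges red] = (1/2)^6, and likewise for blue, so P[monochromatic] = 2·(1/2)^6 = 2^{1 − 6} = 1/32.
By linearity of expectation: E[X] = C(9, 4) · 2^{1 − 6} = 126 · 1/32 = 63/16.
Numerically: E[X] ≈ 3.93750.

E[X] = C(9,4)·2^(1−C(4,2)) = 63/16 ≈ 3.93750.


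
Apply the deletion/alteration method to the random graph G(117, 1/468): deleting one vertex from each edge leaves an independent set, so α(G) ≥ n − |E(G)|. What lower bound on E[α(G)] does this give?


E[|E(G)|] = C(117, 2)·p = 6786 · (1/468) = 29/2.
E[α(G)] ≥ n − E[|E(G)|] = 117 − 29/2 = 205/2.
Numerically: ≈ 102.500.
(This is only a lower bound; the true E[α(G)] may be larger.)

E[α(G)] ≥ 205/2 ≈ 102.500.


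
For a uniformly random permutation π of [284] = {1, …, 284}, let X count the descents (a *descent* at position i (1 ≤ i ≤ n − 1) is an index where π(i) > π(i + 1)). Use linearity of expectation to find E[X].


Write X = Σ X_I over i = 1, …, 283, with X_I the indicator of one descent.
There are 283 indicators.
For each fixed i, the pair (π(i), π(i+1)) is a uniformly random ordered pair of distinct values from {1, …, 284}; by symmetry P[π(i) > π(i+1)] = 1/2.
By linearity: E[X] = 283 · (1/2) = (284 − 1) · (1/2) = 283/2 ≈ 141.5000.

E[X] = 283/2 = 141.5000.


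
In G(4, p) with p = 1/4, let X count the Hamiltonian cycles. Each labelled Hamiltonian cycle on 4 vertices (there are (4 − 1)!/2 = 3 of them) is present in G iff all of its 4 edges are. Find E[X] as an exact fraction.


K_4 has (4 − 1)!/2 = 3 labelled Hamiltonian cycles.
For each such Hamiltonian cycle H, let X_H = 1 if all 4 edges of H are present in G. Then P[X_H = 1] = p^{4} = (1/4)^{4} = 1/256.
By linearity of expectation: E[X] = Σ_H E[X_H] = 3 · p^{4} = 3 · 1/256 = 3/256.
Numerically: E[X] ≈ 0.0117.

E[X] = 3 · (1/4)^{4} = 3/256 ≈ 0.0117.


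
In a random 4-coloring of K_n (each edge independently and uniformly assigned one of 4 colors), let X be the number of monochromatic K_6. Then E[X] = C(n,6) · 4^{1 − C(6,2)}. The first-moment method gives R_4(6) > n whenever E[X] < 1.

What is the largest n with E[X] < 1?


We need C(n, 6) · 4^{1 − 15} < 1, i.e. C(n, 6) < 4^{15 − 1} = 268435456.
Check values of n near the boundary:
  n = 75: C(75, 6) = 201359550; 201359550 < 268435456? YES
  n = 76: C(76, 6) = 218618940; 218618940 < 268435456? YES
  n = 77: C(77, 6) = 237093780; 237093780 < 268435456? YES
  n = 78: C(78, 6) = 256851595; 256851595 < 268435456? YES
  n = 79: C(79, 6) = 277962685; 277962685 < 268435456? NO
  n = 80: C(80, 6) = 300500200; 300500200 < 268435456? NO
The largest n with C(n, 6) < 268435456 is n = 78 (where E[X] = 256851595/268435456 ≈ 0.9568468). Hence R_4(6) > 78, i.e. R_4(6) ≥ 79.

Largest n = 78; hence R_4(6) > 78.


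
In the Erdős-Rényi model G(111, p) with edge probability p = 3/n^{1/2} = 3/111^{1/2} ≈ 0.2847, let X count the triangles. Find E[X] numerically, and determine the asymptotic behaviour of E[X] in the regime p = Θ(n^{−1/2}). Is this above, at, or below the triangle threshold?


Number of potential triangles: C(111, 3) = 221815.
Each occurs with probability p³ ≈ (0.2847)³ ≈ 2.308763e-02.
By linearity: E[X] = C(111, 3)·p³ ≈ 221815 · 2.308763e-02 ≈ 5121.1820.
Since α = 1/2 < 1, p = c/n^{1/2} ≫ 1/n is above the triangle threshold p ~ 1/n. Asymptotically E[X] ~ (c³/6)·n^{3(1−α)} = (3³/6)·n^{1.5} → ∞; triangles are abundant w.h.p.

E[X] ≈ 5121.1820; in regime p = Θ(1/n^{1/2}) E[X] diverges (above the triangle threshold p ~ 1/n).


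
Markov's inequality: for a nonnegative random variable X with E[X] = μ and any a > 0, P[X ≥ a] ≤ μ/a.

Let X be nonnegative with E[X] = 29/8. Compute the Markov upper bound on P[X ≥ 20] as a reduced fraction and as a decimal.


μ = E[X] = 29/8, a = 20.
Markov: P[X ≥ 20] ≤ μ/a = (29/8)/20 = 29/160.
Numerically: ≈ 0.1812.
(Since a = 20 > μ = 3.6250, the bound 29/160 is < 1 and informative.)

P[X ≥ 20] ≤ 29/160 ≈ 0.1812.


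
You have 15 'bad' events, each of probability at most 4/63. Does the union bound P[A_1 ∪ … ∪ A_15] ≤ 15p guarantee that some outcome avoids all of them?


Union bound: P[∪_{i=1}^{15} A_i] ≤ Σ_i P[A_i] ≤ 15·p = 15·(4/63) = 20/21.
Numerically: 20/21 ≈ 0.9523810.
Is 20/21 < 1? YES.
Since P[∪ A_i] ≤ 20/21 < 1, the complement has P[∩ A_i^c] ≥ 1 − 20/21 = 1/21 > 0, so some outcome avoids every A_i.

15·p = 20/21 ≈ 0.9523810; existence CERTIFIED by the union bound.


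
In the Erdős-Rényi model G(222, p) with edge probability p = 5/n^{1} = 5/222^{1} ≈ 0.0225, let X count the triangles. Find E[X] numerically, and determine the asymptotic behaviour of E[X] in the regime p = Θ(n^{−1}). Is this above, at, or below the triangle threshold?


Number of potential triangles: C(222, 3) = 1798940.
Each occurs with probability p³ ≈ (0.0225)³ ≈ 1.14249e-05.
By linearity: E[X] = C(222, 3)·p³ ≈ 1798940 · 1.14249e-05 ≈ 20.553.
Here α = 1, so p = 5/n is exactly at the triangle threshold p ~ 1/n. Asymptotically E[X] → c³/6 = 5³/6 = 125/6 ≈ 20.833, a bounded constant. In this regime the triangle count is asymptotically Poisson(c³/6).

E[X] ≈ 20.553; in regime p = Θ(1/n^{1}) E[X] stays bounded (at the triangle threshold p ~ 1/n).


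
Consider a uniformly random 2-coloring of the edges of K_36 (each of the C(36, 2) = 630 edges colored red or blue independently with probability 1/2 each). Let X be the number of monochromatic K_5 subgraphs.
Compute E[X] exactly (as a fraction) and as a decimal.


Let X = Σ_S X_S over the C(36, 5) = 376992 subsets S of size 5, where X_S = 1 if the K_5 on S is monochromatic.
For a fixed S, the K_5 on S has C(5, 2) = 10 edges. P[all 10 edges red] = (1/2)^10, and likewise for blue, so P[monochromatic] = 2·(1/2)^10 = 2^{1 − 10} = 1/512.
By linearity: E[X] = C(36, 5) · 2^{1 − 10} = 376992 · 1/512 = 11781/16.
Numerically: E[X] ≈ 736.312.

E[X] = C(36,5)·2^(1−C(5,2)) = 11781/16 ≈ 736.312.


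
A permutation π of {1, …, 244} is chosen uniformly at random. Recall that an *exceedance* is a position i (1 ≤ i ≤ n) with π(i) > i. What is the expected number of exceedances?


Write X = Σ_{i=1}^{244} X_i, where X_i = 1_{π(i) > i}.
For each fixed i, π(i) is uniform over {1, …, 244} (marginal of a uniform permutation), so P[π(i) > i] = (n − i)/n. Summing: Σ_{i=1}^{244} (n − i)/n = (0 + 1 + … + 243)/244 = 244(244 − 1)/(2·244) = (244 − 1)/2.
Hence E[X] = Σ_{i=1}^{244} (244 − i)/244 = 243/2 ≈ 121.500.

E[X] = 243/2 = 121.500.


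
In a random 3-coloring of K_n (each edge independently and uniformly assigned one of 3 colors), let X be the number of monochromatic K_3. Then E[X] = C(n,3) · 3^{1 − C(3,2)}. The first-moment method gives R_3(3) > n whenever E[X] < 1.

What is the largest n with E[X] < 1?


We need C(n, 3) · 3^{1 − 3} < 1, i.e. C(n, 3) < 3^{3 − 1} = 9.
Check values of n near the boundary:
  n = 3: C(3, 3) = 1; 1 < 9? YES
  n = 4: C(4, 3) = 4; 4 < 9? YES
  n = 5: C(5, 3) = 10; 10 < 9? NO
  n = 6: C(6, 3) = 20; 20 < 9? NO
  n = 7: C(7, 3) = 35; 35 < 9? NO
The largest n with C(n, 3) < 9 is n = 4 (where E[X] = 4/9 ≈ 0.4444444). Hence R_3(3) > 4, i.e. R_3(3) ≥ 5.

Largest n = 4; hence R_3(3) > 4.


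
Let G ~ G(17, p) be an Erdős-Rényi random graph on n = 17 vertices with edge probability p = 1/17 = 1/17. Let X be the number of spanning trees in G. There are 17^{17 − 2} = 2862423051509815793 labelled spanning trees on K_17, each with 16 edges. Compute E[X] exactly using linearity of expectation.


K_17 has 17^{17 − 2} = 2862423051509815793 labelled spanning trees.
For each such spanning tree H, let X_H = 1 if all 16 edges of H are present in G. Then P[X_H = 1] = p^{16} = (1/17)^{16} = 1/48661191875666868481.
By linearity of expectation: E[X] = Σ_H E[X_H] = 2862423051509815793 · p^{16} = 2862423051509815793 · 1/48661191875666868481 = 1/17.
Numerically: E[X] ≈ 0.058824.

E[X] = 2862423051509815793 · (1/17)^{16} = 1/17 ≈ 0.058824.


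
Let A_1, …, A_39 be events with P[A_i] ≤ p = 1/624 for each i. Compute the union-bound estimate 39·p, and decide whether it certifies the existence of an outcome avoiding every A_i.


Union bound: P[∪_{i=1}^{39} A_i] ≤ Σ_i P[A_i] ≤ 39·p = 39·(1/624) = 1/16.
Numerically: 1/16 ≈ 0.0625.
Is 1/16 < 1? YES.
Since P[∪ A_i] ≤ 1/16 < 1, the complement has P[∩ A_i^c] ≥ 1 − 1/16 = 15/16 > 0, so some outcome avoids every A_i.

39·p = 1/16 ≈ 0.0625; existence CERTIFIED by the union bound.


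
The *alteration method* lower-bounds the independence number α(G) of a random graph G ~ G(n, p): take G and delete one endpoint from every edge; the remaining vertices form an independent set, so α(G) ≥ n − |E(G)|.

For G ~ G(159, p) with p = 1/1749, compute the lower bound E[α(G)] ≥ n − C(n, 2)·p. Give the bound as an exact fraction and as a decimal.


E[|E(G)|] = C(159, 2)·p = 12561 · (1/1749) = 79/11.
E[α(G)] ≥ n − E[|E(G)|] = 159 − 79/11 = 1670/11.
Numerically: ≈ 151.818.
(This is only a lower bound; the true E[α(G)] may be larger.)

E[α(G)] ≥ 1670/11 ≈ 151.818.


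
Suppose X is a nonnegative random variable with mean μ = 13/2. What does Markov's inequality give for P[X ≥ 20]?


μ = E[X] = 13/2, a = 20.
Markov: P[X ≥ 20] ≤ μ/a = (13/2)/20 = 13/40.
Numerically: ≈ 0.325.
(Since a = 20 > μ = 6.500, the bound 13/40 is < 1 and informative.)

P[X ≥ 20] ≤ 13/40 ≈ 0.325.


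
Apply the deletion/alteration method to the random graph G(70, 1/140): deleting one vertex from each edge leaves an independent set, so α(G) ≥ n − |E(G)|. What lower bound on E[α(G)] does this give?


E[|E(G)|] = C(70, 2)·p = 2415 · (1/140) = 69/4.
E[α(G)] ≥ n − E[|E(G)|] = 70 − 69/4 = 211/4.
Numerically: ≈ 52.750.
(This is only a lower bound; the true E[α(G)] may be larger.)

E[α(G)] ≥ 211/4 ≈ 52.750.


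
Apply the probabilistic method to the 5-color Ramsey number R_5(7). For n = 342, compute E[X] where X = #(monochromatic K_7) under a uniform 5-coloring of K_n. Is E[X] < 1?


E[X] = C(342, 7) · 5^{1 − 21} = 102073837467888 · 5^{−20} = 102073837467888/95367431640625.
As a reduced fraction: E[X] = 102073837467888/95367431640625 ≈ 1.0703218.
Is E[X] < 1? NO.
Since E[X] ≥ 1, the first-moment bound is inconclusive at n = 342; it does NOT by itself certify R_5(7) > 342.

E[X] = 102073837467888/95367431640625 ≈ 1.0703218; E[X] ≥ 1; first-moment method inconclusive here.


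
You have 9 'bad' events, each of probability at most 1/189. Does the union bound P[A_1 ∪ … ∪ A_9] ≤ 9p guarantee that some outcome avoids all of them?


Union bound: P[∪_{i=1}^{9} A_i] ≤ Σ_i P[A_i] ≤ 9·p = 9·(1/189) = 1/21.
Numerically: 1/21 ≈ 0.047619.
Is 1/21 < 1? YES.
Since P[∪ A_i] ≤ 1/21 < 1, the complement has P[∩ A_i^c] ≥ 1 − 1/21 = 20/21 > 0, so some outcome avoids every A_i.

9·p = 1/21 ≈ 0.047619; existence CERTIFIED by the union bound.


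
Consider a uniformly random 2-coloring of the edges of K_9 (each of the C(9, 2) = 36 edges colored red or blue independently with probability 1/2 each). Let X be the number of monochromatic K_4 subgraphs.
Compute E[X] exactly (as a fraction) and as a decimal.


Let X = Σ_S X_S over the C(9, 4) = 126 subsets S of size 4, where X_S = 1 if the K_4 on S is monochromatic.
For a fixed S, the K_4 on S has C(4, 2) = 6 edges. P[all 6 edges red] = (1/2)^6, and likewise for blue, so P[monochromatic] = 2·(1/2)^6 = 2^{1 − 6} = 1/32.
By linearity of expectation: E[X] = C(9, 4) · 2^{1 − 6} = 126 · 1/32 = 63/16.
Numerically: E[X] ≈ 3.937500.

E[X] = C(9,4)·2^(1−C(4,2)) = 63/16 ≈ 3.937500.


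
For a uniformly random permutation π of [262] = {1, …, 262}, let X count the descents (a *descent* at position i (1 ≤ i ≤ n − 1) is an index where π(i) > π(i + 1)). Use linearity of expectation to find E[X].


Write X = Σ X_I over i = 1, …, 261, with X_I the indicator of one descent.
There are 261 indicators.
For each fixed i, the pair (π(i), π(i+1)) is a uniformly random ordered pair of distinct values from {1, …, 262}; by symmetry P[π(i) > π(i+1)] = 1/2.
By linearity: E[X] = 261 · (1/2) = (262 − 1) · (1/2) = 261/2 ≈ 130.500.

E[X] = 261/2 = 130.500.


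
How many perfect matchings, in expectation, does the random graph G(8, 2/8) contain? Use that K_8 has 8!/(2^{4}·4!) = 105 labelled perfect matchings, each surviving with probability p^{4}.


K_8 has 8!/(2^{4}·4!) = 105 labelled perfect matchings.
For each such perfect matching H, let X_H = 1 if all 4 edges of H are present in G. Then P[X_H = 1] = p^{4} = (1/4)^{4} = 1/256.
By linearity of expectation: E[X] = Σ_H E[X_H] = 105 · p^{4} = 105 · 1/256 = 105/256.
Numerically: E[X] ≈ 0.41.

E[X] = 105 · (1/4)^{4} = 105/256 ≈ 0.41.


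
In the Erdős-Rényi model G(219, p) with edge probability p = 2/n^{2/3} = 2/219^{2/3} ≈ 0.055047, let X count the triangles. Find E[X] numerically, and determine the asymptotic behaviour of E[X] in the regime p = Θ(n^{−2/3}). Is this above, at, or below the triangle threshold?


Number of potential triangles: C(219, 3) = 1726669.
Each occurs with probability p³ ≈ (0.055047)³ ≈ 1.66802193e-04.
By linearity: E[X] = C(219, 3)·p³ ≈ 1726669 · 1.66802193e-04 ≈ 288.012177.
Since α = 2/3 < 1, p = c/n^{2/3} ≫ 1/n is above the triangle threshold p ~ 1/n. Asymptotically E[X] ~ (c³/6)·n^{3(1−α)} = (2³/6)·n^{1} → ∞; triangles are abundant w.h.p.

E[X] ≈ 288.012177; in regime p = Θ(1/n^{2/3}) E[X] diverges (above the triangle threshold p ~ 1/n).


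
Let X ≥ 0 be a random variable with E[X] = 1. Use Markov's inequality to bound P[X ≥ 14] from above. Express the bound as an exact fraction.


μ = E[X] = 1, a = 14.
Markov: P[X ≥ 14] ≤ μ/a = (1)/14 = 1/14.
Numerically: ≈ 0.07143.
(Since a = 14 > μ = 1.00000, the bound 1/14 is < 1 and informative.)

P[X ≥ 14] ≤ 1/14 ≈ 0.07143.


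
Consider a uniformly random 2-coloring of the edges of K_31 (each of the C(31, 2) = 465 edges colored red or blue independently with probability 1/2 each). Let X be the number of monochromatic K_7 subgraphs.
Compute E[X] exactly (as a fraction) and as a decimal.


Let X = Σ_S X_S over the C(31, 7) = 2629575 subsets S of size 7, where X_S = 1 if the K_7 on S is monochromatic.
For a fixed S, the K_7 on S has C(7, 2) = 21 edges. P[all 21 edges red] = (1/2)^21, and likewise for blue, so P[monochromatic] = 2·(1/2)^21 = 2^{1 − 21} = 1/1048576.
By linearity: E[X] = C(31, 7) · 2^{1 − 21} = 2629575 · 1/1048576 = 2629575/1048576.
Numerically: E[X] ≈ 2.507758.

E[X] = C(31,7)·2^(1−C(7,2)) = 2629575/1048576 ≈ 2.507758.


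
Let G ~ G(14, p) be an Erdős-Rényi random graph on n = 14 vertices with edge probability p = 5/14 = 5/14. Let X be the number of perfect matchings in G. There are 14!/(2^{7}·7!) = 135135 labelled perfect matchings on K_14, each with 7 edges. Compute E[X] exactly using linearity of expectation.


K_14 has 14!/(2^{7}·7!) = 135135 labelled perfect matchings.
For each such perfect matching H, let X_H = 1 if all 7 edges of H are present in G. Then P[X_H = 1] = p^{7} = (5/14)^{7} = 78125/105413504.
By linearity: E[X] = Σ_H E[X_H] = 135135 · p^{7} = 135135 · 78125/105413504 = 1508203125/15059072.
Numerically: E[X] ≈ 100.15.

E[X] = 135135 · (5/14)^{7} = 1508203125/15059072 ≈ 100.15.


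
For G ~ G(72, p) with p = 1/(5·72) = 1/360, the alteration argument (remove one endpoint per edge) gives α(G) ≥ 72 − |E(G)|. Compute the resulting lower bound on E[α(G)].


E[|E(G)|] = C(72, 2)·p = 2556 · (1/360) = 71/10.
E[α(G)] ≥ n − E[|E(G)|] = 72 − 71/10 = 649/10.
Numerically: ≈ 64.90000.
(This is only a lower bound; the true E[α(G)] may be larger.)

E[α(G)] ≥ 649/10 ≈ 64.90000.


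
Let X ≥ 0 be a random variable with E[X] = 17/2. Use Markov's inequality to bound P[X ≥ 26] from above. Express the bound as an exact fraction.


μ = E[X] = 17/2, a = 26.
Markov: P[X ≥ 26] ≤ μ/a = (17/2)/26 = 17/52.
Numerically: ≈ 0.3269.
(Since a = 26 > μ = 8.5000, the bound 17/52 is < 1 and informative.)

P[X ≥ 26] ≤ 17/52 ≈ 0.3269.


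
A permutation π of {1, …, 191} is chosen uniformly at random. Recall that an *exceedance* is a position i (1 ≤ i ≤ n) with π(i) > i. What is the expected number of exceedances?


Write X = Σ_{i=1}^{191} X_i, where X_i = 1_{π(i) > i}.
For each fixed i, π(i) is uniform over {1, …, 191} (marginal of a uniform permutation), so P[π(i) > i] = (n − i)/n. Summing: Σ_{i=1}^{191} (n − i)/n = (0 + 1 + … + 190)/191 = 191(191 − 1)/(2·191) = (191 − 1)/2.
Hence E[X] = Σ_{i=1}^{191} (191 − i)/191 = 95 ≈ 95.000.

E[X] = 95 = 95.000.


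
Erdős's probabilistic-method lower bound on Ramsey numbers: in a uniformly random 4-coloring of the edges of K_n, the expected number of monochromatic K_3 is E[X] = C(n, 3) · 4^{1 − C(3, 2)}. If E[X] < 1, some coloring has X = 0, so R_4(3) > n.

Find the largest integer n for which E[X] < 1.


We need C(n, 3) · 4^{1 − 3} < 1, i.e. C(n, 3) < 4^{3 − 1} = 16.
Check values of n near the boundary:
  n = 3: C(3, 3) = 1; 1 < 16? YES
  n = 4: C(4, 3) = 4; 4 < 16? YES
  n = 5: C(5, 3) = 10; 10 < 16? YES
  n = 6: C(6, 3) = 20; 20 < 16? NO
The largest n with C(n, 3) < 16 is n = 5 (where E[X] = 5/8 ≈ 0.62500). Hence R_4(3) > 5, i.e. R_4(3) ≥ 6.

Largest n = 5; hence R_4(3) > 5.


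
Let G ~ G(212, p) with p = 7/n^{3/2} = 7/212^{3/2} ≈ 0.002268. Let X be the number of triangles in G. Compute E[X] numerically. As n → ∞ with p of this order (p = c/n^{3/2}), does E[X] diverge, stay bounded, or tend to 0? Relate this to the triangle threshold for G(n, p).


Number of potential triangles: C(212, 3) = 1565620.
Each occurs with probability p³ ≈ (0.002268)³ ≈ 1.166226e-08.
By linearity: E[X] = C(212, 3)·p³ ≈ 1565620 · 1.166226e-08 ≈ 0.0183.
Since α = 3/2 > 1, p = c/n^{3/2} = o(1/n) is below the triangle threshold p ~ 1/n. Asymptotically E[X] ~ (c³/6)·n^{3(1−α)} = (7³/6)·n^{-1.5} → 0, so by Markov's inequality G has no triangles w.h.p.

E[X] ≈ 0.0183; in regime p = Θ(1/n^{3/2}) E[X] tends to 0 (below the triangle threshold p ~ 1/n).


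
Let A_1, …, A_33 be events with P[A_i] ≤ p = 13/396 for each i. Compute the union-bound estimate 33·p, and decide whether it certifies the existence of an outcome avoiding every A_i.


Union bound: P[∪_{i=1}^{33} A_i] ≤ Σ_i P[A_i] ≤ 33·p = 33·(13/396) = 13/12.
Numerically: 13/12 ≈ 1.083.
Is 13/12 < 1? NO.
Since the bound 13/12 is ≥ 1, the union bound is uninformative here; it does NOT by itself certify existence.

33·p = 13/12 ≈ 1.083; existence NOT certified by the union bound.


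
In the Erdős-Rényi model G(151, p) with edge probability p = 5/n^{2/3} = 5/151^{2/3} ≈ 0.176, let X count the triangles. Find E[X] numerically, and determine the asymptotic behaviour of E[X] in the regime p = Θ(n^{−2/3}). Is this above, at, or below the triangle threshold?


Number of potential triangles: C(151, 3) = 562475.
Each occurs with probability p³ ≈ (0.176)³ ≈ 5.48222e-03.
By linearity: E[X] = C(151, 3)·p³ ≈ 562475 · 5.48222e-03 ≈ 3083.609.
Since α = 2/3 < 1, p = c/n^{2/3} ≫ 1/n is above the triangle threshold p ~ 1/n. Asymptotically E[X] ~ (c³/6)·n^{3(1−α)} = (5³/6)·n^{1} → ∞; triangles are abundant w.h.p.

E[X] ≈ 3083.609; in regime p = Θ(1/n^{2/3}) E[X] diverges (above the triangle threshold p ~ 1/n).


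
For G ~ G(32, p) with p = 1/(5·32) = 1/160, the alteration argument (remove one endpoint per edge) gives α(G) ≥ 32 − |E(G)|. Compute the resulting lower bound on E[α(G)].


E[|E(G)|] = C(32, 2)·p = 496 · (1/160) = 31/10.
E[α(G)] ≥ n − E[|E(G)|] = 32 − 31/10 = 289/10.
Numerically: ≈ 28.90000.
(This is only a lower bound; the true E[α(G)] may be larger.)

E[α(G)] ≥ 289/10 ≈ 28.90000.


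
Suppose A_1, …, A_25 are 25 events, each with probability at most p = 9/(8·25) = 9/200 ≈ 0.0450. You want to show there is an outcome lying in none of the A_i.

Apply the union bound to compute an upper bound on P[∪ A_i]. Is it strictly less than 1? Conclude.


Union bound: P[∪_{i=1}^{25} A_i] ≤ Σ_i P[A_i] ≤ 25·p = 25·(9/200) = 9/8.
Numerically: 9/8 ≈ 1.1250.
Is 9/8 < 1? NO.
Since the bound 9/8 is ≥ 1, the union bound is uninformative here; it does NOT by itself certify existence.

25·p = 9/8 ≈ 1.1250; existence NOT certified by the union bound.


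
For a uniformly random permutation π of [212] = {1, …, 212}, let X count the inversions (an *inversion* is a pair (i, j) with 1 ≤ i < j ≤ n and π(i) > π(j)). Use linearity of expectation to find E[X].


Write X = Σ X_I over the C(212, 2) = 22366 pairs i < j, with X_I the indicator of one inversion.
There are 22366 indicators.
For each fixed pair i < j, the values π(i) and π(j) are two distinct elements of {1, …, 212} in uniformly random order; by symmetry P[π(i) > π(j)] = 1/2.
By linearity: E[X] = 22366 · (1/2) = C(212, 2) · (1/2) = 22366/2 = 11183 ≈ 11183.000.

E[X] = 11183 = 11183.000.
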